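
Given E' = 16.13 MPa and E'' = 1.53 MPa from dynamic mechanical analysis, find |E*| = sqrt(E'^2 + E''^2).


|E*| = sqrt(E'^2 + E''^2)
= sqrt(16.13^2 + 1.53^2)
= sqrt(260.1769 + 2.3409)
= 16.202 MPa

16.202 MPa


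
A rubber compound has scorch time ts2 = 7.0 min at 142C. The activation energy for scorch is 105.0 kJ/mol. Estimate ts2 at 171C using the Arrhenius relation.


Convert temperatures: T1 = 142 + 273.15 = 415.15 K, T2 = 171 + 273.15 = 444.15 K
ts2_new = 7.0 * exp(105000 / 8.314 * (1/444.15 - 1/415.15))
1/T2 - 1/T1 = -1.5728e-04
ts2_new = 0.96 min

0.96 min


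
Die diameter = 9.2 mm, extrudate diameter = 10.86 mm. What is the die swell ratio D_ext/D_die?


Die swell ratio = D_extrudate / D_die
= 10.86 / 9.2
= 1.18

Die swell = 1.18


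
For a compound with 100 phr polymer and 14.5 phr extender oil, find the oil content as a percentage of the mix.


Oil % = oil / (100 + oil) * 100
= 14.5 / (100 + 14.5) * 100
= 14.5 / 114.5 * 100
= 12.66%

12.66%


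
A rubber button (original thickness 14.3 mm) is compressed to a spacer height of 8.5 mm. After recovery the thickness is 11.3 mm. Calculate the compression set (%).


CS = (t0 - recovered) / (t0 - ts) * 100
= (14.3 - 11.3) / (14.3 - 8.5) * 100
= 3.0 / 5.8 * 100
= 51.7%

51.7%


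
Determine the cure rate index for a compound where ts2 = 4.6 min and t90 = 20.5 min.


CRI = 100 / (t90 - ts2)
= 100 / (20.5 - 4.6)
= 100 / 15.9
= 6.29 min^-1

6.29 min^-1


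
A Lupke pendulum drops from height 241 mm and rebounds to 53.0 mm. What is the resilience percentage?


Resilience = h_rebound / h_drop * 100
= 53.0 / 241 * 100
= 22.0%

22.0%


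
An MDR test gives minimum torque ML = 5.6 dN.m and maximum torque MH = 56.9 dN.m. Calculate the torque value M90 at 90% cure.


M90 = ML + 0.9 * (MH - ML)
M90 = 5.6 + 0.9 * (56.9 - 5.6)
M90 = 5.6 + 0.9 * 51.3
M90 = 51.77 dN.m

51.77 dN.m


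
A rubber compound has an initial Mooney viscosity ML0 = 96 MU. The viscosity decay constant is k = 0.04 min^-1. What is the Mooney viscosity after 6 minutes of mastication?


ML = ML0 * exp(-k * t)
ML = 96 * exp(-0.04 * 6)
ML = 96 * 0.7866
ML = 75.52 MU

75.52 MU


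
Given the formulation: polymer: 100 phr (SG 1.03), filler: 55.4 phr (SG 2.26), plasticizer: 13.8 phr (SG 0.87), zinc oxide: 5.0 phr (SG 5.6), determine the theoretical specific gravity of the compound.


Sum of weights = 174.2
Volume contributions:
  polymer: 100/1.03 = 97.0874
  filler: 55.4/2.26 = 24.5133
  plasticizer: 13.8/0.87 = 15.8621
  zinc oxide: 5.0/5.6 = 0.8929
Sum of volumes = 138.3556
SG = 174.2 / 138.3556 = 1.259

SG = 1.259


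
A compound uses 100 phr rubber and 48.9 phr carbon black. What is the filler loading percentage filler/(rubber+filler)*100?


Filler % = filler / (rubber + filler) * 100
= 48.9 / (100 + 48.9) * 100
= 48.9 / 148.9 * 100
= 32.84%

32.84%


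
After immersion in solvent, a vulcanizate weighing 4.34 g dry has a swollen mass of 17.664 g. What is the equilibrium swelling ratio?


Q = W_swollen / W_dry
Q = 17.664 / 4.34
Q = 4.07

Q = 4.07


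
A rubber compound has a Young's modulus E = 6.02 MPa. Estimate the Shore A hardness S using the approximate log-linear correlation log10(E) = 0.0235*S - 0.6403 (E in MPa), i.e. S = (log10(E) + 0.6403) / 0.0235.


log10(E) = 0.0235*S - 0.6403  =>  S = (log10(E) + 0.6403) / 0.0235
log10(6.02) = 0.779596
S = (0.779596 + 0.6403) / 0.0235 = 1.419896 / 0.0235
S = 60.4

Shore A = 60.4


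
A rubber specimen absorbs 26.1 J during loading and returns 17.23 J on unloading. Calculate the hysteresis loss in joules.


Hysteresis loss = loading - unloading
= 26.1 - 17.23
= 8.87 J

8.87 J


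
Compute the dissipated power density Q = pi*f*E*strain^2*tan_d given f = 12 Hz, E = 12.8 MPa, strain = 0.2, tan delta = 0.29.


Q = pi * f * E * strain^2 * tan_d
= pi * 12 * 12.8 * 0.2^2 * 0.29
= pi * 12 * 12.8 * 0.0400 * 0.29
= 5.5976

Q = 5.5976


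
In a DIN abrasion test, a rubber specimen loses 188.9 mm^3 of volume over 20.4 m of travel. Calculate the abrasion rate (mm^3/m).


Rate = volume_loss / distance
= 188.9 / 20.4
= 9.26 mm^3/m

9.26 mm^3/m


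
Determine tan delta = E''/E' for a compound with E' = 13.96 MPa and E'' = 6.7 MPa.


tan delta = E'' / E'
= 6.7 / 13.96
= 0.4799

tan delta = 0.4799


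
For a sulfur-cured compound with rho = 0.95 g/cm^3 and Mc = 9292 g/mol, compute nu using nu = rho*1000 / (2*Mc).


nu = rho * 1000 / (2 * Mc)
nu = 0.95 * 1000 / (2 * 9292)
nu = 950.0 / 18584
nu = 0.0511 mol/L

0.0511 mol/L


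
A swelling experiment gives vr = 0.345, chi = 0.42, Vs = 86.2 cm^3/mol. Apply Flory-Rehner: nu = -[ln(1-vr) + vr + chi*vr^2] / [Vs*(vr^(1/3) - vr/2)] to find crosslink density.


ln(1 - vr) = ln(1 - 0.345) = -0.4231
Numerator = -((-0.4231) + 0.345 + 0.42 * 0.345^2) = 0.0281
Denominator = 86.2 * (0.345^(1/3) - 0.345/2) = 45.5876
nu = 0.0281 / 45.5876 = 6.1704e-04 mol/cm^3

6.1704e-04 mol/cm^3


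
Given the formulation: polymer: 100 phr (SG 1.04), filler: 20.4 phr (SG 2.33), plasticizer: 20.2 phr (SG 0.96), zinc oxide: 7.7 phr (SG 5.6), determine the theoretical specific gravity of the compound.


Sum of weights = 148.3
Volume contributions:
  polymer: 100/1.04 = 96.1538
  filler: 20.4/2.33 = 8.7554
  plasticizer: 20.2/0.96 = 21.0417
  zinc oxide: 7.7/5.6 = 1.3750
Sum of volumes = 127.3259
SG = 148.3 / 127.3259 = 1.165

SG = 1.165


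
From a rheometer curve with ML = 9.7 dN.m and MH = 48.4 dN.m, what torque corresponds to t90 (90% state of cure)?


M90 = ML + 0.9 * (MH - ML)
M90 = 9.7 + 0.9 * (48.4 - 9.7)
M90 = 9.7 + 0.9 * 38.7
M90 = 44.53 dN.m

44.53 dN.m


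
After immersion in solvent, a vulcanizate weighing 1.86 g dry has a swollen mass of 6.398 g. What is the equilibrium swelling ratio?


Q = W_swollen / W_dry
Q = 6.398 / 1.86
Q = 3.44

Q = 3.44


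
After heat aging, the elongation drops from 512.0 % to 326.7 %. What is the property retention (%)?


Retention = aged / original * 100
= 326.7 / 512.0 * 100
= 63.8%

63.8%


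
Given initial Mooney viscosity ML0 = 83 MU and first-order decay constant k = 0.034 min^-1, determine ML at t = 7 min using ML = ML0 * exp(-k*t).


ML = ML0 * exp(-k * t)
ML = 83 * exp(-0.034 * 7)
ML = 83 * 0.7882
ML = 65.42 MU

65.42 MU


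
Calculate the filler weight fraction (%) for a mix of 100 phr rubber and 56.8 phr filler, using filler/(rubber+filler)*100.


Filler % = filler / (rubber + filler) * 100
= 56.8 / (100 + 56.8) * 100
= 56.8 / 156.8 * 100
= 36.22%

36.22%


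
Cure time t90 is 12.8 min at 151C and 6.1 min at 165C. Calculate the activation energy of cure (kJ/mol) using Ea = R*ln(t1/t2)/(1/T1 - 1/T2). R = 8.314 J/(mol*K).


T1 = 424.15 K, T2 = 438.15 K
1/T1 - 1/T2 = 7.5333e-05
ln(t1/t2) = ln(12.8/6.1) = 0.7412
Ea = 8.314 * 0.7412 / 7.5333e-05 = 81796.3896 J/mol
Ea = 81.8 kJ/mol

81.8 kJ/mol


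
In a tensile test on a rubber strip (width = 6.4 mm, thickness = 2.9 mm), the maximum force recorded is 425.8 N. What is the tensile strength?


Area = width * thickness = 6.4 * 2.9 = 18.56 mm^2
TS = force / area = 425.8 / 18.56 = 22.94 MPa

22.94 MPa


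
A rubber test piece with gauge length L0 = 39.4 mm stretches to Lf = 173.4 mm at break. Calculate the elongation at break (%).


Elongation = (Lf - L0) / L0 * 100
= (173.4 - 39.4) / 39.4 * 100
= 134.0 / 39.4 * 100
= 340.1%

340.1%


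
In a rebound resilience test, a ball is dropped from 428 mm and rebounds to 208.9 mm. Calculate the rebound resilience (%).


Resilience = h_rebound / h_drop * 100
= 208.9 / 428 * 100
= 48.8%

48.8%


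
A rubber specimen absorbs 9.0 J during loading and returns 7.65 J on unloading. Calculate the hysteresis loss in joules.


Hysteresis loss = loading - unloading
= 9.0 - 7.65
= 1.35 J

1.35 J


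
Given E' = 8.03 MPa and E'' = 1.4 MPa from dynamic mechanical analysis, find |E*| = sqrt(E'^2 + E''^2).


|E*| = sqrt(E'^2 + E''^2)
= sqrt(8.03^2 + 1.4^2)
= sqrt(64.4809 + 1.9600)
= 8.151 MPa

8.151 MPa


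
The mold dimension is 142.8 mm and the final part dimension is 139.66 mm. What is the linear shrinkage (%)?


Shrinkage = (mold - part) / mold * 100
= (142.8 - 139.66) / 142.8 * 100
= 3.14 / 142.8 * 100
= 2.2%

2.2%


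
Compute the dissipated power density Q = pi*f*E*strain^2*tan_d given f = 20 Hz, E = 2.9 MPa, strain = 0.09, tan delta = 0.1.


Q = pi * f * E * strain^2 * tan_d
= pi * 20 * 2.9 * 0.09^2 * 0.1
= pi * 20 * 2.9 * 0.0081 * 0.1
= 0.1476

Q = 0.1476


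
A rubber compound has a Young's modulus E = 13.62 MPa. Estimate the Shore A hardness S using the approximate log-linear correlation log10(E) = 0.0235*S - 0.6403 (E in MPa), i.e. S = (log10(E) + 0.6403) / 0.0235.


log10(E) = 0.0235*S - 0.6403  =>  S = (log10(E) + 0.6403) / 0.0235
log10(13.62) = 1.134177
S = (1.134177 + 0.6403) / 0.0235 = 1.774477 / 0.0235
S = 75.5

Shore A = 75.5


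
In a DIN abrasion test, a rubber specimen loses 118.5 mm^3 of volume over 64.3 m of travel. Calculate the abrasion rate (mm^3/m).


Rate = volume_loss / distance
= 118.5 / 64.3
= 1.843 mm^3/m

1.843 mm^3/m


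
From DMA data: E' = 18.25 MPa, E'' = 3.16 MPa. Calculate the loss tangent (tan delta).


tan delta = E'' / E'
= 3.16 / 18.25
= 0.1732

tan delta = 0.1732


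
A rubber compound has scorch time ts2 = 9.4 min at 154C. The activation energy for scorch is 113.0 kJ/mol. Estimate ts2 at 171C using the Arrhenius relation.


Convert temperatures: T1 = 154 + 273.15 = 427.15 K, T2 = 171 + 273.15 = 444.15 K
ts2_new = 9.4 * exp(113000 / 8.314 * (1/444.15 - 1/427.15))
1/T2 - 1/T1 = -8.9606e-05
ts2_new = 2.78 min

2.78 min


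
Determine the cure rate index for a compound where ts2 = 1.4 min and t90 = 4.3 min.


CRI = 100 / (t90 - ts2)
= 100 / (4.3 - 1.4)
= 100 / 2.9
= 34.48 min^-1

34.48 min^-1


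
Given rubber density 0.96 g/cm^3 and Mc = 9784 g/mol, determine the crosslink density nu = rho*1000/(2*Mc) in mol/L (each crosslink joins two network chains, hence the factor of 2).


nu = rho * 1000 / (2 * Mc)
nu = 0.96 * 1000 / (2 * 9784)
nu = 960.0 / 19568
nu = 0.0491 mol/L

0.0491 mol/L


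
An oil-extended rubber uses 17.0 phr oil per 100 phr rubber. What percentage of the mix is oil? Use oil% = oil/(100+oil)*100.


Oil % = oil / (100 + oil) * 100
= 17.0 / (100 + 17.0) * 100
= 17.0 / 117.0 * 100
= 14.53%

14.53%


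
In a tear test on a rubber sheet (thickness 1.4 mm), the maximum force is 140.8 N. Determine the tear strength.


Tear strength = force / thickness
= 140.8 / 1.4
= 100.57 N/mm

100.57 N/mm


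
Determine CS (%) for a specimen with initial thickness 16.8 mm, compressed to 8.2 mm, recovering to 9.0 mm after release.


CS = (t0 - recovered) / (t0 - ts) * 100
= (16.8 - 9.0) / (16.8 - 8.2) * 100
= 7.8 / 8.6 * 100
= 90.7%

90.7%


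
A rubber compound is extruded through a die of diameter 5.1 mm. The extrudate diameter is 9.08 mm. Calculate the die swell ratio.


Die swell ratio = D_extrudate / D_die
= 9.08 / 5.1
= 1.78

Die swell = 1.78


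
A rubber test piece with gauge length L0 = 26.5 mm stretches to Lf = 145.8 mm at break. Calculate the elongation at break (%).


Elongation = (Lf - L0) / L0 * 100
= (145.8 - 26.5) / 26.5 * 100
= 119.3 / 26.5 * 100
= 450.2%

450.2%


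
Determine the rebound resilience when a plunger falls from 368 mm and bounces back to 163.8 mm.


Resilience = h_rebound / h_drop * 100
= 163.8 / 368 * 100
= 44.5%

44.5%


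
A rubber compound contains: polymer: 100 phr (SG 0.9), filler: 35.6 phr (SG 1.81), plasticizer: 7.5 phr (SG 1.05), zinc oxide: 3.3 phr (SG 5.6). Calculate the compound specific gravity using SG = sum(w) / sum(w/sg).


Sum of weights = 146.4
Volume contributions:
  polymer: 100/0.9 = 111.1111
  filler: 35.6/1.81 = 19.6685
  plasticizer: 7.5/1.05 = 7.1429
  zinc oxide: 3.3/5.6 = 0.5893
Sum of volumes = 138.5118
SG = 146.4 / 138.5118 = 1.057

SG = 1.057


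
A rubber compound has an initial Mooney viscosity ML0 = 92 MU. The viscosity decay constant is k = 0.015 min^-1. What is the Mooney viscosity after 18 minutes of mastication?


ML = ML0 * exp(-k * t)
ML = 92 * exp(-0.015 * 18)
ML = 92 * 0.7634
ML = 70.23 MU

70.23 MU


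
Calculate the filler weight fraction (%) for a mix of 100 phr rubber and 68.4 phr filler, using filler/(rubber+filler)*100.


Filler % = filler / (rubber + filler) * 100
= 68.4 / (100 + 68.4) * 100
= 68.4 / 168.4 * 100
= 40.62%

40.62%


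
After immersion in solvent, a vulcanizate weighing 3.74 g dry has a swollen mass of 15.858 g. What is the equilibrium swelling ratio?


Q = W_swollen / W_dry
Q = 15.858 / 3.74
Q = 4.24

Q = 4.24


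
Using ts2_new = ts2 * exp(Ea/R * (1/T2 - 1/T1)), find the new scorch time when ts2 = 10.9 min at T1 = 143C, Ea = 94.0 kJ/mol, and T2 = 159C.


Convert temperatures: T1 = 143 + 273.15 = 416.15 K, T2 = 159 + 273.15 = 432.15 K
ts2_new = 10.9 * exp(94000 / 8.314 * (1/432.15 - 1/416.15))
1/T2 - 1/T1 = -8.8968e-05
ts2_new = 3.99 min

3.99 min


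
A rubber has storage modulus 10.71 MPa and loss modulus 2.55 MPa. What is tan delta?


tan delta = E'' / E'
= 2.55 / 10.71
= 0.2381

tan delta = 0.2381


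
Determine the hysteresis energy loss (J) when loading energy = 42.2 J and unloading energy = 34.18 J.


Hysteresis loss = loading - unloading
= 42.2 - 34.18
= 8.02 J

8.02 J


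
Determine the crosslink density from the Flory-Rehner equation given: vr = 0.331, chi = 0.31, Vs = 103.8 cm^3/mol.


ln(1 - vr) = ln(1 - 0.331) = -0.4020
Numerator = -((-0.4020) + 0.331 + 0.31 * 0.331^2) = 0.0370
Denominator = 103.8 * (0.331^(1/3) - 0.331/2) = 54.6237
nu = 0.0370 / 54.6237 = 6.7750e-04 mol/cm^3

6.7750e-04 mol/cm^3


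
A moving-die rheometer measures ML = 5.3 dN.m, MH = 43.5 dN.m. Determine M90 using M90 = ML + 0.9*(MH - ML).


M90 = ML + 0.9 * (MH - ML)
M90 = 5.3 + 0.9 * (43.5 - 5.3)
M90 = 5.3 + 0.9 * 38.2
M90 = 39.68 dN.m

39.68 dN.m


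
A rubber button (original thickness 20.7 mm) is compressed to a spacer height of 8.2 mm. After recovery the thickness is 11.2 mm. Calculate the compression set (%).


CS = (t0 - recovered) / (t0 - ts) * 100
= (20.7 - 11.2) / (20.7 - 8.2) * 100
= 9.5 / 12.5 * 100
= 76.0%

76.0%


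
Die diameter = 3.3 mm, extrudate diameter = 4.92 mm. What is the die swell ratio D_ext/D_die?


Die swell ratio = D_extrudate / D_die
= 4.92 / 3.3
= 1.491

Die swell = 1.491


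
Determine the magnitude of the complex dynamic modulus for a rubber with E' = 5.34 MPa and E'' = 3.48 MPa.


|E*| = sqrt(E'^2 + E''^2)
= sqrt(5.34^2 + 3.48^2)
= sqrt(28.5156 + 12.1104)
= 6.374 MPa

6.374 MPa


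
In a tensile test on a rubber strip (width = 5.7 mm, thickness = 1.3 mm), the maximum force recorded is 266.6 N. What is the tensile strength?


Area = width * thickness = 5.7 * 1.3 = 7.41 mm^2
TS = force / area = 266.6 / 7.41 = 35.98 MPa

35.98 MPa


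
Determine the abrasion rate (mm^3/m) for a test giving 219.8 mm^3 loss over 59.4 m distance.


Rate = volume_loss / distance
= 219.8 / 59.4
= 3.7 mm^3/m

3.7 mm^3/m


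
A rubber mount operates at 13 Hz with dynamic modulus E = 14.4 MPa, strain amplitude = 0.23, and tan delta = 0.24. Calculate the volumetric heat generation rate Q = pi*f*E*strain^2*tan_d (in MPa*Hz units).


Q = pi * f * E * strain^2 * tan_d
= pi * 13 * 14.4 * 0.23^2 * 0.24
= pi * 13 * 14.4 * 0.0529 * 0.24
= 7.4666

Q = 7.4666


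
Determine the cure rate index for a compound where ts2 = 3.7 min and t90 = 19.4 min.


CRI = 100 / (t90 - ts2)
= 100 / (19.4 - 3.7)
= 100 / 15.7
= 6.37 min^-1

6.37 min^-1


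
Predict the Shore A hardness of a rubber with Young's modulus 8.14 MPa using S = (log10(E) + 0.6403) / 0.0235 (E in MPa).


log10(E) = 0.0235*S - 0.6403  =>  S = (log10(E) + 0.6403) / 0.0235
log10(8.14) = 0.910624
S = (0.910624 + 0.6403) / 0.0235 = 1.550924 / 0.0235
S = 66.0

Shore A = 66.0


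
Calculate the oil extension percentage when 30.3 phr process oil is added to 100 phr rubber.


Oil % = oil / (100 + oil) * 100
= 30.3 / (100 + 30.3) * 100
= 30.3 / 130.3 * 100
= 23.25%

23.25%


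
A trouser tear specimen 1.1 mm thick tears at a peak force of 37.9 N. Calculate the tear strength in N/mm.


Tear strength = force / thickness
= 37.9 / 1.1
= 34.45 N/mm

34.45 N/mm


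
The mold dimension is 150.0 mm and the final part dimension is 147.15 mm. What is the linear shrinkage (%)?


Shrinkage = (mold - part) / mold * 100
= (150.0 - 147.15) / 150.0 * 100
= 2.85 / 150.0 * 100
= 1.9%

1.9%


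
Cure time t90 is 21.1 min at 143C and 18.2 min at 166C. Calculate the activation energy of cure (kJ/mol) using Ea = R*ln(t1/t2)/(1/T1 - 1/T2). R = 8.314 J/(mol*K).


T1 = 416.15 K, T2 = 439.15 K
1/T1 - 1/T2 = 1.2585e-04
ln(t1/t2) = ln(21.1/18.2) = 0.1479
Ea = 8.314 * 0.1479 / 1.2585e-04 = 9767.2105 J/mol
Ea = 9.77 kJ/mol

9.77 kJ/mol


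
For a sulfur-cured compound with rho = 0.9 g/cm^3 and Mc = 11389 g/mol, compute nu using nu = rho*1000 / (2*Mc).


nu = rho * 1000 / (2 * Mc)
nu = 0.9 * 1000 / (2 * 11389)
nu = 900.0 / 22778
nu = 0.0395 mol/L

0.0395 mol/L


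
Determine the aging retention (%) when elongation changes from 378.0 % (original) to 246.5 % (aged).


Retention = aged / original * 100
= 246.5 / 378.0 * 100
= 65.2%

65.2%


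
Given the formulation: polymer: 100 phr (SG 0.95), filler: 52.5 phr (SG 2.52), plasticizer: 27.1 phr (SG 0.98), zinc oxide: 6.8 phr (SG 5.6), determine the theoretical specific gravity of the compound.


Sum of weights = 186.4
Volume contributions:
  polymer: 100/0.95 = 105.2632
  filler: 52.5/2.52 = 20.8333
  plasticizer: 27.1/0.98 = 27.6531
  zinc oxide: 6.8/5.6 = 1.2143
Sum of volumes = 154.9638
SG = 186.4 / 154.9638 = 1.203

SG = 1.203


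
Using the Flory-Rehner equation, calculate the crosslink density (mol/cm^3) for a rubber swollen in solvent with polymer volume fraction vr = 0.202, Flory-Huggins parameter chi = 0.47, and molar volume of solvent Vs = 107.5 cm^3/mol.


ln(1 - vr) = ln(1 - 0.202) = -0.2256
Numerator = -((-0.2256) + 0.202 + 0.47 * 0.202^2) = 0.0045
Denominator = 107.5 * (0.202^(1/3) - 0.202/2) = 52.2177
nu = 0.0045 / 52.2177 = 8.5580e-05 mol/cm^3

8.5580e-05 mol/cm^3


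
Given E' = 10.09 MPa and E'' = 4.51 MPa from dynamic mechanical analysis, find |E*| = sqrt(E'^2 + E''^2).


|E*| = sqrt(E'^2 + E''^2)
= sqrt(10.09^2 + 4.51^2)
= sqrt(101.8081 + 20.3401)
= 11.052 MPa

11.052 MPa


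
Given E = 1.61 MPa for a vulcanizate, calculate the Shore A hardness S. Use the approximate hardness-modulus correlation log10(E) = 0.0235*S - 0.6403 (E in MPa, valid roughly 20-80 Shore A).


log10(E) = 0.0235*S - 0.6403  =>  S = (log10(E) + 0.6403) / 0.0235
log10(1.61) = 0.206826
S = (0.206826 + 0.6403) / 0.0235 = 0.847126 / 0.0235
S = 36.0

Shore A = 36.0


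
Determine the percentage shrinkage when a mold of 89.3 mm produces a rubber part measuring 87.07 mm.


Shrinkage = (mold - part) / mold * 100
= (89.3 - 87.07) / 89.3 * 100
= 2.23 / 89.3 * 100
= 2.5%

2.5%


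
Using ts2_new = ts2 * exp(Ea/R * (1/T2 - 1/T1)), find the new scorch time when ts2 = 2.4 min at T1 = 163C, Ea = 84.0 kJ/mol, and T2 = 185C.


Convert temperatures: T1 = 163 + 273.15 = 436.15 K, T2 = 185 + 273.15 = 458.15 K
ts2_new = 2.4 * exp(84000 / 8.314 * (1/458.15 - 1/436.15))
1/T2 - 1/T1 = -1.1010e-04
ts2_new = 0.79 min

0.79 min


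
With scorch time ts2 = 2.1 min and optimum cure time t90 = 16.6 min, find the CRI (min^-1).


CRI = 100 / (t90 - ts2)
= 100 / (16.6 - 2.1)
= 100 / 14.5
= 6.9 min^-1

6.9 min^-1


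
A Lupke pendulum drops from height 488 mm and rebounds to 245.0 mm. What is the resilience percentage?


Resilience = h_rebound / h_drop * 100
= 245.0 / 488 * 100
= 50.2%

50.2%


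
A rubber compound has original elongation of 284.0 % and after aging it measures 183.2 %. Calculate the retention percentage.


Retention = aged / original * 100
= 183.2 / 284.0 * 100
= 64.5%

64.5%


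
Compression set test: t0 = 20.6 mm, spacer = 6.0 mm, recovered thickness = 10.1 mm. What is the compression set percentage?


CS = (t0 - recovered) / (t0 - ts) * 100
= (20.6 - 10.1) / (20.6 - 6.0) * 100
= 10.5 / 14.6 * 100
= 71.9%

71.9%


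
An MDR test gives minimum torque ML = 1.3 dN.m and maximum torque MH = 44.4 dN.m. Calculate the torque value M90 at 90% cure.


M90 = ML + 0.9 * (MH - ML)
M90 = 1.3 + 0.9 * (44.4 - 1.3)
M90 = 1.3 + 0.9 * 43.1
M90 = 40.09 dN.m

40.09 dN.m


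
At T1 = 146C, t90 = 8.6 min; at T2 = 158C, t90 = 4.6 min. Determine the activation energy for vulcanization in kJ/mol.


T1 = 419.15 K, T2 = 431.15 K
1/T1 - 1/T2 = 6.6402e-05
ln(t1/t2) = ln(8.6/4.6) = 0.6257
Ea = 8.314 * 0.6257 / 6.6402e-05 = 78342.4024 J/mol
Ea = 78.34 kJ/mol

78.34 kJ/mol


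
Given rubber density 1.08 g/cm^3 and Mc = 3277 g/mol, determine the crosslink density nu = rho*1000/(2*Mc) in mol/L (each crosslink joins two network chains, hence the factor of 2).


nu = rho * 1000 / (2 * Mc)
nu = 1.08 * 1000 / (2 * 3277)
nu = 1080.0 / 6554
nu = 0.1648 mol/L

0.1648 mol/L


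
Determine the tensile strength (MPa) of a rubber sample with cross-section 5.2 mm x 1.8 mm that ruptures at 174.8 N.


Area = width * thickness = 5.2 * 1.8 = 9.36 mm^2
TS = force / area = 174.8 / 9.36 = 18.68 MPa

18.68 MPa


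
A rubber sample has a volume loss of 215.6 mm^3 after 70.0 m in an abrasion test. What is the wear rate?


Rate = volume_loss / distance
= 215.6 / 70.0
= 3.08 mm^3/m

3.08 mm^3/m


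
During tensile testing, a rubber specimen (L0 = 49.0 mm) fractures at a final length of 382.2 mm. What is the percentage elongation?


Elongation = (Lf - L0) / L0 * 100
= (382.2 - 49.0) / 49.0 * 100
= 333.2 / 49.0 * 100
= 680.0%

680.0%


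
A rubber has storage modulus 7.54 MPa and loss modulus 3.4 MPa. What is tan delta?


tan delta = E'' / E'
= 3.4 / 7.54
= 0.4509

tan delta = 0.4509


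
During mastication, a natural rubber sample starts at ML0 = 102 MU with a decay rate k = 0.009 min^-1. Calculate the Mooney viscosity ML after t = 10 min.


ML = ML0 * exp(-k * t)
ML = 102 * exp(-0.009 * 10)
ML = 102 * 0.9139
ML = 93.22 MU

93.22 MU


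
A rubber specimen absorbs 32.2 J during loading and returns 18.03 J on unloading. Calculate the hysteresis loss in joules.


Hysteresis loss = loading - unloading
= 32.2 - 18.03
= 14.17 J

14.17 J


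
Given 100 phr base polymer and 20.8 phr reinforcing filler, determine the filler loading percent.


Filler % = filler / (rubber + filler) * 100
= 20.8 / (100 + 20.8) * 100
= 20.8 / 120.8 * 100
= 17.22%

17.22%


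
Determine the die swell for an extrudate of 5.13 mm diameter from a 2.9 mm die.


Die swell ratio = D_extrudate / D_die
= 5.13 / 2.9
= 1.769

Die swell = 1.769


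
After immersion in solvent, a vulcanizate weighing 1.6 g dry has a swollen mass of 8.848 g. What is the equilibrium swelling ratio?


Q = W_swollen / W_dry
Q = 8.848 / 1.6
Q = 5.53

Q = 5.53


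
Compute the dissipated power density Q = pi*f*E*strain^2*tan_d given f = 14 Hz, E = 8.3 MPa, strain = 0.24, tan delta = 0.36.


Q = pi * f * E * strain^2 * tan_d
= pi * 14 * 8.3 * 0.24^2 * 0.36
= pi * 14 * 8.3 * 0.0576 * 0.36
= 7.5697

Q = 7.5697


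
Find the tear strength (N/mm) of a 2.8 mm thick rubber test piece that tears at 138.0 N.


Tear strength = force / thickness
= 138.0 / 2.8
= 49.29 N/mm

49.29 N/mm


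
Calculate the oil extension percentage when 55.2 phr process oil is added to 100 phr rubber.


Oil % = oil / (100 + oil) * 100
= 55.2 / (100 + 55.2) * 100
= 55.2 / 155.2 * 100
= 35.57%

35.57%


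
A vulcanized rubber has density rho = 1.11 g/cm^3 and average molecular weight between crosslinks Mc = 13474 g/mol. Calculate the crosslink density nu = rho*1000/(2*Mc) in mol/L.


nu = rho * 1000 / (2 * Mc)
nu = 1.11 * 1000 / (2 * 13474)
nu = 1110.0 / 26948
nu = 0.0412 mol/L

0.0412 mol/L


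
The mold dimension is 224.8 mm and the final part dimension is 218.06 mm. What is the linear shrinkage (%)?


Shrinkage = (mold - part) / mold * 100
= (224.8 - 218.06) / 224.8 * 100
= 6.74 / 224.8 * 100
= 3.0%

3.0%


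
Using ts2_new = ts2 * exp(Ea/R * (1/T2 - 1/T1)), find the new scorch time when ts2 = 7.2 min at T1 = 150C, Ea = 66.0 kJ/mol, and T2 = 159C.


Convert temperatures: T1 = 150 + 273.15 = 423.15 K, T2 = 159 + 273.15 = 432.15 K
ts2_new = 7.2 * exp(66000 / 8.314 * (1/432.15 - 1/423.15))
1/T2 - 1/T1 = -4.9217e-05
ts2_new = 4.87 min

4.87 min


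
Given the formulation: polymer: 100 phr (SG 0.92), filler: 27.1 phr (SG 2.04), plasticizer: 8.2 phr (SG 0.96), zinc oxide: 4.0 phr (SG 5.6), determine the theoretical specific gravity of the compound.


Sum of weights = 139.3
Volume contributions:
  polymer: 100/0.92 = 108.6957
  filler: 27.1/2.04 = 13.2843
  plasticizer: 8.2/0.96 = 8.5417
  zinc oxide: 4.0/5.6 = 0.7143
Sum of volumes = 131.2359
SG = 139.3 / 131.2359 = 1.061

SG = 1.061


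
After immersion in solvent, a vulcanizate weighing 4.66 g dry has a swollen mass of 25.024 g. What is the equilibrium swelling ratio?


Q = W_swollen / W_dry
Q = 25.024 / 4.66
Q = 5.37

Q = 5.37


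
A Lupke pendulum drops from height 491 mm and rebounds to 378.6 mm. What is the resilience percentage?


Resilience = h_rebound / h_drop * 100
= 378.6 / 491 * 100
= 77.1%

77.1%


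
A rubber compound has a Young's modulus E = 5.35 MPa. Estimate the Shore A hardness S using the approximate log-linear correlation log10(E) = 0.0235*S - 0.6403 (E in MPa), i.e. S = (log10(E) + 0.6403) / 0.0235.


log10(E) = 0.0235*S - 0.6403  =>  S = (log10(E) + 0.6403) / 0.0235
log10(5.35) = 0.728354
S = (0.728354 + 0.6403) / 0.0235 = 1.368654 / 0.0235
S = 58.2

Shore A = 58.2


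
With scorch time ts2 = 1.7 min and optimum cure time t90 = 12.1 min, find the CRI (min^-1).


CRI = 100 / (t90 - ts2)
= 100 / (12.1 - 1.7)
= 100 / 10.4
= 9.62 min^-1

9.62 min^-1


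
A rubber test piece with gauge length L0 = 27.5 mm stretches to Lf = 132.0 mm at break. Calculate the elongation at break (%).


Elongation = (Lf - L0) / L0 * 100
= (132.0 - 27.5) / 27.5 * 100
= 104.5 / 27.5 * 100
= 380.0%

380.0%


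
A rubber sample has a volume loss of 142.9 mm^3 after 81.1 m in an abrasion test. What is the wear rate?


Rate = volume_loss / distance
= 142.9 / 81.1
= 1.762 mm^3/m

1.762 mm^3/m


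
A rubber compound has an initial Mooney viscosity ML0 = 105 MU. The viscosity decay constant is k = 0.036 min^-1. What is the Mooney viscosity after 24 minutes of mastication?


ML = ML0 * exp(-k * t)
ML = 105 * exp(-0.036 * 24)
ML = 105 * 0.4215
ML = 44.25 MU

44.25 MU


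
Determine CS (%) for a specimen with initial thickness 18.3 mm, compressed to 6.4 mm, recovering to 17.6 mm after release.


CS = (t0 - recovered) / (t0 - ts) * 100
= (18.3 - 17.6) / (18.3 - 6.4) * 100
= 0.7 / 11.9 * 100
= 5.9%

5.9%


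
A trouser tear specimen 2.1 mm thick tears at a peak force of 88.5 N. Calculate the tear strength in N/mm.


Tear strength = force / thickness
= 88.5 / 2.1
= 42.14 N/mm

42.14 N/mm


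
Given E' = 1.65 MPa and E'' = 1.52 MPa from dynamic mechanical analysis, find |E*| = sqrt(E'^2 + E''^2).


|E*| = sqrt(E'^2 + E''^2)
= sqrt(1.65^2 + 1.52^2)
= sqrt(2.7225 + 2.3104)
= 2.243 MPa

2.243 MPa


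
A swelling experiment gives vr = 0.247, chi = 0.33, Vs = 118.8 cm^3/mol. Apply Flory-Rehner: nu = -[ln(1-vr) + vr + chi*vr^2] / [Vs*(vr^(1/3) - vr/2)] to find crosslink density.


ln(1 - vr) = ln(1 - 0.247) = -0.2837
Numerator = -((-0.2837) + 0.247 + 0.33 * 0.247^2) = 0.0166
Denominator = 118.8 * (0.247^(1/3) - 0.247/2) = 59.8669
nu = 0.0166 / 59.8669 = 2.7656e-04 mol/cm^3

2.7656e-04 mol/cm^3


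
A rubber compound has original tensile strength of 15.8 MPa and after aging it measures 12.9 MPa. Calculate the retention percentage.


Retention = aged / original * 100
= 12.9 / 15.8 * 100
= 81.6%

81.6%


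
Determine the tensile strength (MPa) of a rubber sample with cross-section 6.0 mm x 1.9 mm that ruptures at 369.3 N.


Area = width * thickness = 6.0 * 1.9 = 11.4 mm^2
TS = force / area = 369.3 / 11.4 = 32.39 MPa

32.39 MPa


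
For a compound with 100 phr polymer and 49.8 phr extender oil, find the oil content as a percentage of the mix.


Oil % = oil / (100 + oil) * 100
= 49.8 / (100 + 49.8) * 100
= 49.8 / 149.8 * 100
= 33.24%

33.24%


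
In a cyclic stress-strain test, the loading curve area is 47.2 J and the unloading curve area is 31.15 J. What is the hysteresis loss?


Hysteresis loss = loading - unloading
= 47.2 - 31.15
= 16.05 J

16.05 J


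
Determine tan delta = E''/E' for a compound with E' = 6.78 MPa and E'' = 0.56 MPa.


tan delta = E'' / E'
= 0.56 / 6.78
= 0.0826

tan delta = 0.0826


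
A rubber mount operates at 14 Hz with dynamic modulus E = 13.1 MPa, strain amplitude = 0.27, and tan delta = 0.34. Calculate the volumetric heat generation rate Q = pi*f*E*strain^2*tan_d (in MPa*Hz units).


Q = pi * f * E * strain^2 * tan_d
= pi * 14 * 13.1 * 0.27^2 * 0.34
= pi * 14 * 13.1 * 0.0729 * 0.34
= 14.2809

Q = 14.2809


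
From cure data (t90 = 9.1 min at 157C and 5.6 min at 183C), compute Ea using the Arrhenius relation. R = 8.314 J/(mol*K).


T1 = 430.15 K, T2 = 456.15 K
1/T1 - 1/T2 = 1.3251e-04
ln(t1/t2) = ln(9.1/5.6) = 0.4855
Ea = 8.314 * 0.4855 / 1.3251e-04 = 30462.1466 J/mol
Ea = 30.46 kJ/mol

30.46 kJ/mol


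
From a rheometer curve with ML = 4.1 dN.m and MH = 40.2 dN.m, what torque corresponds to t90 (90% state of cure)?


M90 = ML + 0.9 * (MH - ML)
M90 = 4.1 + 0.9 * (40.2 - 4.1)
M90 = 4.1 + 0.9 * 36.1
M90 = 36.59 dN.m

36.59 dN.m


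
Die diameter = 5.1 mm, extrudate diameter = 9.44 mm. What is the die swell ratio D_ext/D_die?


Die swell ratio = D_extrudate / D_die
= 9.44 / 5.1
= 1.851

Die swell = 1.851


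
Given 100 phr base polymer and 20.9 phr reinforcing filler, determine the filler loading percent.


Filler % = filler / (rubber + filler) * 100
= 20.9 / (100 + 20.9) * 100
= 20.9 / 120.9 * 100
= 17.29%

17.29%


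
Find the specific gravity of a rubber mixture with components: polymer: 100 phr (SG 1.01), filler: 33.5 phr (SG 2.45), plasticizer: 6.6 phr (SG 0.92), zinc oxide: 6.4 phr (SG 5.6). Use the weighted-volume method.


Sum of weights = 146.5
Volume contributions:
  polymer: 100/1.01 = 99.0099
  filler: 33.5/2.45 = 13.6735
  plasticizer: 6.6/0.92 = 7.1739
  zinc oxide: 6.4/5.6 = 1.1429
Sum of volumes = 121.0001
SG = 146.5 / 121.0001 = 1.211

SG = 1.211


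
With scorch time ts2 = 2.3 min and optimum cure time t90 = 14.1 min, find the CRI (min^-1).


CRI = 100 / (t90 - ts2)
= 100 / (14.1 - 2.3)
= 100 / 11.8
= 8.47 min^-1

8.47 min^-1


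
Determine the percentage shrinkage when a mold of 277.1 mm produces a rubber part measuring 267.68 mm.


Shrinkage = (mold - part) / mold * 100
= (277.1 - 267.68) / 277.1 * 100
= 9.42 / 277.1 * 100
= 3.4%

3.4%


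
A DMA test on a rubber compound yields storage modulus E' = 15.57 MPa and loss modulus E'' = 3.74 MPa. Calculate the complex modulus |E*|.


|E*| = sqrt(E'^2 + E''^2)
= sqrt(15.57^2 + 3.74^2)
= sqrt(242.4249 + 13.9876)
= 16.013 MPa

16.013 MPa


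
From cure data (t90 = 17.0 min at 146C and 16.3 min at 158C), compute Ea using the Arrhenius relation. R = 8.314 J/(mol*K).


T1 = 419.15 K, T2 = 431.15 K
1/T1 - 1/T2 = 6.6402e-05
ln(t1/t2) = ln(17.0/16.3) = 0.0420
Ea = 8.314 * 0.0420 / 6.6402e-05 = 5264.7096 J/mol
Ea = 5.26 kJ/mol

5.26 kJ/mol


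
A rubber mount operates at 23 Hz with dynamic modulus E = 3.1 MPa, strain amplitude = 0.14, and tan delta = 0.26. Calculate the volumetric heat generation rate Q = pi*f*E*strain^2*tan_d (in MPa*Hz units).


Q = pi * f * E * strain^2 * tan_d
= pi * 23 * 3.1 * 0.14^2 * 0.26
= pi * 23 * 3.1 * 0.0196 * 0.26
= 1.1415

Q = 1.1415


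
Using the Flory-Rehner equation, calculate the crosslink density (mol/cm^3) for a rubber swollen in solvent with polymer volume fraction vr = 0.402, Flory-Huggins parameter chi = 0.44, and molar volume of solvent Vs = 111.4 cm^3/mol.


ln(1 - vr) = ln(1 - 0.402) = -0.5142
Numerator = -((-0.5142) + 0.402 + 0.44 * 0.402^2) = 0.0411
Denominator = 111.4 * (0.402^(1/3) - 0.402/2) = 59.8254
nu = 0.0411 / 59.8254 = 6.8631e-04 mol/cm^3

6.8631e-04 mol/cm^3


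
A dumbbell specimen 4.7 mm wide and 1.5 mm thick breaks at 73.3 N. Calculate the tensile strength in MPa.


Area = width * thickness = 4.7 * 1.5 = 7.05 mm^2
TS = force / area = 73.3 / 7.05 = 10.4 MPa

10.4 MPa


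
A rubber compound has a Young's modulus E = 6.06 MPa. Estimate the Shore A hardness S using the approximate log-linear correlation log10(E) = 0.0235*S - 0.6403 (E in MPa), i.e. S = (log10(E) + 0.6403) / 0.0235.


log10(E) = 0.0235*S - 0.6403  =>  S = (log10(E) + 0.6403) / 0.0235
log10(6.06) = 0.782473
S = (0.782473 + 0.6403) / 0.0235 = 1.422773 / 0.0235
S = 60.5

Shore A = 60.5


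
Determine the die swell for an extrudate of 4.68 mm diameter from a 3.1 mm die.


Die swell ratio = D_extrudate / D_die
= 4.68 / 3.1
= 1.51

Die swell = 1.51


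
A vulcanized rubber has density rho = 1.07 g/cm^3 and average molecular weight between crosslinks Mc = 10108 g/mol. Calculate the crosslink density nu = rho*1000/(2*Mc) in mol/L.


nu = rho * 1000 / (2 * Mc)
nu = 1.07 * 1000 / (2 * 10108)
nu = 1070.0 / 20216
nu = 0.0529 mol/L

0.0529 mol/L


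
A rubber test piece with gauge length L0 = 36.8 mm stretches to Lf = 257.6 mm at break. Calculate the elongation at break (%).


Elongation = (Lf - L0) / L0 * 100
= (257.6 - 36.8) / 36.8 * 100
= 220.8 / 36.8 * 100
= 600.0%

600.0%


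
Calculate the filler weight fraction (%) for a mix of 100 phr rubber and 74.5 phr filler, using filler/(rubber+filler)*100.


Filler % = filler / (rubber + filler) * 100
= 74.5 / (100 + 74.5) * 100
= 74.5 / 174.5 * 100
= 42.69%

42.69%


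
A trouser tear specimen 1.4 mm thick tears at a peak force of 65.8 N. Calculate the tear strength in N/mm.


Tear strength = force / thickness
= 65.8 / 1.4
= 47.0 N/mm

47.0 N/mm


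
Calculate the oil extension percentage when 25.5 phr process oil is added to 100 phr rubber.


Oil % = oil / (100 + oil) * 100
= 25.5 / (100 + 25.5) * 100
= 25.5 / 125.5 * 100
= 20.32%

20.32%


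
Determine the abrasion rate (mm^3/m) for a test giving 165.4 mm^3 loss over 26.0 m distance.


Rate = volume_loss / distance
= 165.4 / 26.0
= 6.362 mm^3/m

6.362 mm^3/m


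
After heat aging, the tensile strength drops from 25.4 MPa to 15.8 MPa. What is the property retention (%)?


Retention = aged / original * 100
= 15.8 / 25.4 * 100
= 62.2%

62.2%


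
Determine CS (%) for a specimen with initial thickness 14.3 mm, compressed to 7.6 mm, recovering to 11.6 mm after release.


CS = (t0 - recovered) / (t0 - ts) * 100
= (14.3 - 11.6) / (14.3 - 7.6) * 100
= 2.7 / 6.7 * 100
= 40.3%

40.3%


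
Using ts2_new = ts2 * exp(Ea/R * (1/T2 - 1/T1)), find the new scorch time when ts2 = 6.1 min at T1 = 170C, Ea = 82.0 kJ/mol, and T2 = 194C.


Convert temperatures: T1 = 170 + 273.15 = 443.15 K, T2 = 194 + 273.15 = 467.15 K
ts2_new = 6.1 * exp(82000 / 8.314 * (1/467.15 - 1/443.15))
1/T2 - 1/T1 = -1.1593e-04
ts2_new = 1.94 min

1.94 min


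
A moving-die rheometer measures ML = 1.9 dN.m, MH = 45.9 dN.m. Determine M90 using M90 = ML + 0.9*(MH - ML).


M90 = ML + 0.9 * (MH - ML)
M90 = 1.9 + 0.9 * (45.9 - 1.9)
M90 = 1.9 + 0.9 * 44.0
M90 = 41.5 dN.m

41.5 dN.m


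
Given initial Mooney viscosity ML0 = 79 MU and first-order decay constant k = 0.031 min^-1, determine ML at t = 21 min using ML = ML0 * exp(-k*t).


ML = ML0 * exp(-k * t)
ML = 79 * exp(-0.031 * 21)
ML = 79 * 0.5215
ML = 41.2 MU

41.2 MU


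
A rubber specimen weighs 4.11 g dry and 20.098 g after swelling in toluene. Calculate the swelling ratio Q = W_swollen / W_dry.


Q = W_swollen / W_dry
Q = 20.098 / 4.11
Q = 4.89

Q = 4.89


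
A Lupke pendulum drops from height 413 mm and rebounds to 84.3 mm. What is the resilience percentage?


Resilience = h_rebound / h_drop * 100
= 84.3 / 413 * 100
= 20.4%

20.4%


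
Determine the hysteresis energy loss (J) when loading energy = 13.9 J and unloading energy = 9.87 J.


Hysteresis loss = loading - unloading
= 13.9 - 9.87
= 4.03 J

4.03 J


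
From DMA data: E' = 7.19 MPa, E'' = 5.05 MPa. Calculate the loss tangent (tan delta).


tan delta = E'' / E'
= 5.05 / 7.19
= 0.7024

tan delta = 0.7024


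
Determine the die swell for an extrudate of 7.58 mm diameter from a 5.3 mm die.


Die swell ratio = D_extrudate / D_die
= 7.58 / 5.3
= 1.43

Die swell = 1.43


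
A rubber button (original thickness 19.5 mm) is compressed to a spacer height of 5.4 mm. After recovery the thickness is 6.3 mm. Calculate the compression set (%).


CS = (t0 - recovered) / (t0 - ts) * 100
= (19.5 - 6.3) / (19.5 - 5.4) * 100
= 13.2 / 14.1 * 100
= 93.6%

93.6%


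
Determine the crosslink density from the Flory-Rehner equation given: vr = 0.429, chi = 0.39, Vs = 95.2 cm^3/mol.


ln(1 - vr) = ln(1 - 0.429) = -0.5604
Numerator = -((-0.5604) + 0.429 + 0.39 * 0.429^2) = 0.0596
Denominator = 95.2 * (0.429^(1/3) - 0.429/2) = 51.3793
nu = 0.0596 / 51.3793 = 0.0012 mol/cm^3

0.0012 mol/cm^3


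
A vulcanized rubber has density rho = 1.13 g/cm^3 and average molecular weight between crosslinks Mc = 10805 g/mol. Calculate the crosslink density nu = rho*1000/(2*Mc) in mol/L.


nu = rho * 1000 / (2 * Mc)
nu = 1.13 * 1000 / (2 * 10805)
nu = 1130.0 / 21610
nu = 0.0523 mol/L

0.0523 mol/L


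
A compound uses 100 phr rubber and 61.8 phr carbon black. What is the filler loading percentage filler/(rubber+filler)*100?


Filler % = filler / (rubber + filler) * 100
= 61.8 / (100 + 61.8) * 100
= 61.8 / 161.8 * 100
= 38.2%

38.2%


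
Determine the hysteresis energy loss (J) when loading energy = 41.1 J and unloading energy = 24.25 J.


Hysteresis loss = loading - unloading
= 41.1 - 24.25
= 16.85 J

16.85 J


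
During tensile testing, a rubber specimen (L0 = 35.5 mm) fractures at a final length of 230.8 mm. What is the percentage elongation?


Elongation = (Lf - L0) / L0 * 100
= (230.8 - 35.5) / 35.5 * 100
= 195.3 / 35.5 * 100
= 550.1%

550.1%


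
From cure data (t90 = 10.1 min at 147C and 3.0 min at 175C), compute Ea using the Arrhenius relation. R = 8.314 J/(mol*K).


T1 = 420.15 K, T2 = 448.15 K
1/T1 - 1/T2 = 1.4871e-04
ln(t1/t2) = ln(10.1/3.0) = 1.2139
Ea = 8.314 * 1.2139 / 1.4871e-04 = 67868.9212 J/mol
Ea = 67.87 kJ/mol

67.87 kJ/mol


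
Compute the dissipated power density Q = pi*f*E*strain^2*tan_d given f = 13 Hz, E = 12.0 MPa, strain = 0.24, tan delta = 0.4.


Q = pi * f * E * strain^2 * tan_d
= pi * 13 * 12.0 * 0.24^2 * 0.4
= pi * 13 * 12.0 * 0.0576 * 0.4
= 11.2916

Q = 11.2916


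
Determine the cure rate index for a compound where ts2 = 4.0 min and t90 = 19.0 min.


CRI = 100 / (t90 - ts2)
= 100 / (19.0 - 4.0)
= 100 / 15.0
= 6.67 min^-1

6.67 min^-1


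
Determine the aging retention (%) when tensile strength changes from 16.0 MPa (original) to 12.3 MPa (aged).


Retention = aged / original * 100
= 12.3 / 16.0 * 100
= 76.9%

76.9%


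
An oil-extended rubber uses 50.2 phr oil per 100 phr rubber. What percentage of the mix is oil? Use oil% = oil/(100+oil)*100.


Oil % = oil / (100 + oil) * 100
= 50.2 / (100 + 50.2) * 100
= 50.2 / 150.2 * 100
= 33.42%

33.42%


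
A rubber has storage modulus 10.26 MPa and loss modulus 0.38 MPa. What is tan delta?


tan delta = E'' / E'
= 0.38 / 10.26
= 0.037

tan delta = 0.037


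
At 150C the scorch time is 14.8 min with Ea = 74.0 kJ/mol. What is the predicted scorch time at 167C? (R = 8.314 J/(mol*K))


Convert temperatures: T1 = 150 + 273.15 = 423.15 K, T2 = 167 + 273.15 = 440.15 K
ts2_new = 14.8 * exp(74000 / 8.314 * (1/440.15 - 1/423.15))
1/T2 - 1/T1 = -9.1275e-05
ts2_new = 6.57 min

6.57 min


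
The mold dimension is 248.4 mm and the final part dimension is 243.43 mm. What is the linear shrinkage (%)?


Shrinkage = (mold - part) / mold * 100
= (248.4 - 243.43) / 248.4 * 100
= 4.97 / 248.4 * 100
= 2.0%

2.0%
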